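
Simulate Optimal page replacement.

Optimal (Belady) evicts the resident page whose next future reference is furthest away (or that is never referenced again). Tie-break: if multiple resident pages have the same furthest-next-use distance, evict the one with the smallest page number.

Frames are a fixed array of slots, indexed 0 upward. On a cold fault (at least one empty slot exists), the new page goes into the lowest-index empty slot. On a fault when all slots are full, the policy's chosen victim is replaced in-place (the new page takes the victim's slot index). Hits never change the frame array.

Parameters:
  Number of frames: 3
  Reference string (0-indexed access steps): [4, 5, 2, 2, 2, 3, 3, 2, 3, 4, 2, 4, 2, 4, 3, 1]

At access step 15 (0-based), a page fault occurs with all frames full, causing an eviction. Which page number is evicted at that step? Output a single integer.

Answer: 2

Derivation:
Step 0: ref 4 -> FAULT, frames=[4,-,-]
Step 1: ref 5 -> FAULT, frames=[4,5,-]
Step 2: ref 2 -> FAULT, frames=[4,5,2]
Step 3: ref 2 -> HIT, frames=[4,5,2]
Step 4: ref 2 -> HIT, frames=[4,5,2]
Step 5: ref 3 -> FAULT, evict 5, frames=[4,3,2]
Step 6: ref 3 -> HIT, frames=[4,3,2]
Step 7: ref 2 -> HIT, frames=[4,3,2]
Step 8: ref 3 -> HIT, frames=[4,3,2]
Step 9: ref 4 -> HIT, frames=[4,3,2]
Step 10: ref 2 -> HIT, frames=[4,3,2]
Step 11: ref 4 -> HIT, frames=[4,3,2]
Step 12: ref 2 -> HIT, frames=[4,3,2]
Step 13: ref 4 -> HIT, frames=[4,3,2]
Step 14: ref 3 -> HIT, frames=[4,3,2]
Step 15: ref 1 -> FAULT, evict 2, frames=[4,3,1]
At step 15: evicted page 2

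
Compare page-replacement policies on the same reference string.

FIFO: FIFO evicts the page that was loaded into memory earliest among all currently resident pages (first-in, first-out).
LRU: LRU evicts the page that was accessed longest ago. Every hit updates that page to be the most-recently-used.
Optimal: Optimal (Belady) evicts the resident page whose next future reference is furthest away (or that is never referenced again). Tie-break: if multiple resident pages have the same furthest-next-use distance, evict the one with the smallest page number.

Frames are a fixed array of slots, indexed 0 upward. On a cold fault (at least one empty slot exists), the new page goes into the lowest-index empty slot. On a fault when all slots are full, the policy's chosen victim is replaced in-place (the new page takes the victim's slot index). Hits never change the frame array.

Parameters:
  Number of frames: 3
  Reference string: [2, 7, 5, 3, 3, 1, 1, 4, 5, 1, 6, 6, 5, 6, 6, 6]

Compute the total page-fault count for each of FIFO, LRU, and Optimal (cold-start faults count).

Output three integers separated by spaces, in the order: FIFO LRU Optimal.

--- FIFO ---
  step 0: ref 2 -> FAULT, frames=[2,-,-] (faults so far: 1)
  step 1: ref 7 -> FAULT, frames=[2,7,-] (faults so far: 2)
  step 2: ref 5 -> FAULT, frames=[2,7,5] (faults so far: 3)
  step 3: ref 3 -> FAULT, evict 2, frames=[3,7,5] (faults so far: 4)
  step 4: ref 3 -> HIT, frames=[3,7,5] (faults so far: 4)
  step 5: ref 1 -> FAULT, evict 7, frames=[3,1,5] (faults so far: 5)
  step 6: ref 1 -> HIT, frames=[3,1,5] (faults so far: 5)
  step 7: ref 4 -> FAULT, evict 5, frames=[3,1,4] (faults so far: 6)
  step 8: ref 5 -> FAULT, evict 3, frames=[5,1,4] (faults so far: 7)
  step 9: ref 1 -> HIT, frames=[5,1,4] (faults so far: 7)
  step 10: ref 6 -> FAULT, evict 1, frames=[5,6,4] (faults so far: 8)
  step 11: ref 6 -> HIT, frames=[5,6,4] (faults so far: 8)
  step 12: ref 5 -> HIT, frames=[5,6,4] (faults so far: 8)
  step 13: ref 6 -> HIT, frames=[5,6,4] (faults so far: 8)
  step 14: ref 6 -> HIT, frames=[5,6,4] (faults so far: 8)
  step 15: ref 6 -> HIT, frames=[5,6,4] (faults so far: 8)
  FIFO total faults: 8
--- LRU ---
  step 0: ref 2 -> FAULT, frames=[2,-,-] (faults so far: 1)
  step 1: ref 7 -> FAULT, frames=[2,7,-] (faults so far: 2)
  step 2: ref 5 -> FAULT, frames=[2,7,5] (faults so far: 3)
  step 3: ref 3 -> FAULT, evict 2, frames=[3,7,5] (faults so far: 4)
  step 4: ref 3 -> HIT, frames=[3,7,5] (faults so far: 4)
  step 5: ref 1 -> FAULT, evict 7, frames=[3,1,5] (faults so far: 5)
  step 6: ref 1 -> HIT, frames=[3,1,5] (faults so far: 5)
  step 7: ref 4 -> FAULT, evict 5, frames=[3,1,4] (faults so far: 6)
  step 8: ref 5 -> FAULT, evict 3, frames=[5,1,4] (faults so far: 7)
  step 9: ref 1 -> HIT, frames=[5,1,4] (faults so far: 7)
  step 10: ref 6 -> FAULT, evict 4, frames=[5,1,6] (faults so far: 8)
  step 11: ref 6 -> HIT, frames=[5,1,6] (faults so far: 8)
  step 12: ref 5 -> HIT, frames=[5,1,6] (faults so far: 8)
  step 13: ref 6 -> HIT, frames=[5,1,6] (faults so far: 8)
  step 14: ref 6 -> HIT, frames=[5,1,6] (faults so far: 8)
  step 15: ref 6 -> HIT, frames=[5,1,6] (faults so far: 8)
  LRU total faults: 8
--- Optimal ---
  step 0: ref 2 -> FAULT, frames=[2,-,-] (faults so far: 1)
  step 1: ref 7 -> FAULT, frames=[2,7,-] (faults so far: 2)
  step 2: ref 5 -> FAULT, frames=[2,7,5] (faults so far: 3)
  step 3: ref 3 -> FAULT, evict 2, frames=[3,7,5] (faults so far: 4)
  step 4: ref 3 -> HIT, frames=[3,7,5] (faults so far: 4)
  step 5: ref 1 -> FAULT, evict 3, frames=[1,7,5] (faults so far: 5)
  step 6: ref 1 -> HIT, frames=[1,7,5] (faults so far: 5)
  step 7: ref 4 -> FAULT, evict 7, frames=[1,4,5] (faults so far: 6)
  step 8: ref 5 -> HIT, frames=[1,4,5] (faults so far: 6)
  step 9: ref 1 -> HIT, frames=[1,4,5] (faults so far: 6)
  step 10: ref 6 -> FAULT, evict 1, frames=[6,4,5] (faults so far: 7)
  step 11: ref 6 -> HIT, frames=[6,4,5] (faults so far: 7)
  step 12: ref 5 -> HIT, frames=[6,4,5] (faults so far: 7)
  step 13: ref 6 -> HIT, frames=[6,4,5] (faults so far: 7)
  step 14: ref 6 -> HIT, frames=[6,4,5] (faults so far: 7)
  step 15: ref 6 -> HIT, frames=[6,4,5] (faults so far: 7)
  Optimal total faults: 7

Answer: 8 8 7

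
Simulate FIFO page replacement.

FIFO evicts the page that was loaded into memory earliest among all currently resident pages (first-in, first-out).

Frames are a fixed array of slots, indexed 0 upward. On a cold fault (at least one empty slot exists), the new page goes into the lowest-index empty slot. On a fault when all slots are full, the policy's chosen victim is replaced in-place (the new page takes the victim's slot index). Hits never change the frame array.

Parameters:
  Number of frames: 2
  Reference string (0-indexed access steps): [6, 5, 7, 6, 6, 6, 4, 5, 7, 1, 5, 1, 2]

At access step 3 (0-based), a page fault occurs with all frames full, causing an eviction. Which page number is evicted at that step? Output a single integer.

Answer: 5

Derivation:
Step 0: ref 6 -> FAULT, frames=[6,-]
Step 1: ref 5 -> FAULT, frames=[6,5]
Step 2: ref 7 -> FAULT, evict 6, frames=[7,5]
Step 3: ref 6 -> FAULT, evict 5, frames=[7,6]
At step 3: evicted page 5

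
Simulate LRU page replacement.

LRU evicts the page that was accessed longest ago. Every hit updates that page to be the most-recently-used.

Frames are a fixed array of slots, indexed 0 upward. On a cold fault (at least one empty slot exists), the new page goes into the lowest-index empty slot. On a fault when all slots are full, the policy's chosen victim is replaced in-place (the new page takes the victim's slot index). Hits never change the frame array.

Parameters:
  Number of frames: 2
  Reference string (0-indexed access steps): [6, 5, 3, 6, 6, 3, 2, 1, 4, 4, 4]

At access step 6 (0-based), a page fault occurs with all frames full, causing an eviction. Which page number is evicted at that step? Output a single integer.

Answer: 6

Derivation:
Step 0: ref 6 -> FAULT, frames=[6,-]
Step 1: ref 5 -> FAULT, frames=[6,5]
Step 2: ref 3 -> FAULT, evict 6, frames=[3,5]
Step 3: ref 6 -> FAULT, evict 5, frames=[3,6]
Step 4: ref 6 -> HIT, frames=[3,6]
Step 5: ref 3 -> HIT, frames=[3,6]
Step 6: ref 2 -> FAULT, evict 6, frames=[3,2]
At step 6: evicted page 6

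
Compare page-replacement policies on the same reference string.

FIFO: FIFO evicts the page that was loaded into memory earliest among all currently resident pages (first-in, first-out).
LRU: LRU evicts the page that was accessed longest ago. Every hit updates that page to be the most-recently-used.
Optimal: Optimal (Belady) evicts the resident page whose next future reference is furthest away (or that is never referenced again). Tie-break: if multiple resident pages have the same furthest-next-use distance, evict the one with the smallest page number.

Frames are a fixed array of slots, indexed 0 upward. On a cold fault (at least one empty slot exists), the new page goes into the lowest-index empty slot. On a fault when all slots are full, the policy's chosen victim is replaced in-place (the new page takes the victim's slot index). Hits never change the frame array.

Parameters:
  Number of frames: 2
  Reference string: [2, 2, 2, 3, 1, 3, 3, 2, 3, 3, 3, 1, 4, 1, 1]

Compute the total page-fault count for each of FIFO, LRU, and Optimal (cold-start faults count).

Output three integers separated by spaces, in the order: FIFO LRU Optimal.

Answer: 7 6 6

Derivation:
--- FIFO ---
  step 0: ref 2 -> FAULT, frames=[2,-] (faults so far: 1)
  step 1: ref 2 -> HIT, frames=[2,-] (faults so far: 1)
  step 2: ref 2 -> HIT, frames=[2,-] (faults so far: 1)
  step 3: ref 3 -> FAULT, frames=[2,3] (faults so far: 2)
  step 4: ref 1 -> FAULT, evict 2, frames=[1,3] (faults so far: 3)
  step 5: ref 3 -> HIT, frames=[1,3] (faults so far: 3)
  step 6: ref 3 -> HIT, frames=[1,3] (faults so far: 3)
  step 7: ref 2 -> FAULT, evict 3, frames=[1,2] (faults so far: 4)
  step 8: ref 3 -> FAULT, evict 1, frames=[3,2] (faults so far: 5)
  step 9: ref 3 -> HIT, frames=[3,2] (faults so far: 5)
  step 10: ref 3 -> HIT, frames=[3,2] (faults so far: 5)
  step 11: ref 1 -> FAULT, evict 2, frames=[3,1] (faults so far: 6)
  step 12: ref 4 -> FAULT, evict 3, frames=[4,1] (faults so far: 7)
  step 13: ref 1 -> HIT, frames=[4,1] (faults so far: 7)
  step 14: ref 1 -> HIT, frames=[4,1] (faults so far: 7)
  FIFO total faults: 7
--- LRU ---
  step 0: ref 2 -> FAULT, frames=[2,-] (faults so far: 1)
  step 1: ref 2 -> HIT, frames=[2,-] (faults so far: 1)
  step 2: ref 2 -> HIT, frames=[2,-] (faults so far: 1)
  step 3: ref 3 -> FAULT, frames=[2,3] (faults so far: 2)
  step 4: ref 1 -> FAULT, evict 2, frames=[1,3] (faults so far: 3)
  step 5: ref 3 -> HIT, frames=[1,3] (faults so far: 3)
  step 6: ref 3 -> HIT, frames=[1,3] (faults so far: 3)
  step 7: ref 2 -> FAULT, evict 1, frames=[2,3] (faults so far: 4)
  step 8: ref 3 -> HIT, frames=[2,3] (faults so far: 4)
  step 9: ref 3 -> HIT, frames=[2,3] (faults so far: 4)
  step 10: ref 3 -> HIT, frames=[2,3] (faults so far: 4)
  step 11: ref 1 -> FAULT, evict 2, frames=[1,3] (faults so far: 5)
  step 12: ref 4 -> FAULT, evict 3, frames=[1,4] (faults so far: 6)
  step 13: ref 1 -> HIT, frames=[1,4] (faults so far: 6)
  step 14: ref 1 -> HIT, frames=[1,4] (faults so far: 6)
  LRU total faults: 6
--- Optimal ---
  step 0: ref 2 -> FAULT, frames=[2,-] (faults so far: 1)
  step 1: ref 2 -> HIT, frames=[2,-] (faults so far: 1)
  step 2: ref 2 -> HIT, frames=[2,-] (faults so far: 1)
  step 3: ref 3 -> FAULT, frames=[2,3] (faults so far: 2)
  step 4: ref 1 -> FAULT, evict 2, frames=[1,3] (faults so far: 3)
  step 5: ref 3 -> HIT, frames=[1,3] (faults so far: 3)
  step 6: ref 3 -> HIT, frames=[1,3] (faults so far: 3)
  step 7: ref 2 -> FAULT, evict 1, frames=[2,3] (faults so far: 4)
  step 8: ref 3 -> HIT, frames=[2,3] (faults so far: 4)
  step 9: ref 3 -> HIT, frames=[2,3] (faults so far: 4)
  step 10: ref 3 -> HIT, frames=[2,3] (faults so far: 4)
  step 11: ref 1 -> FAULT, evict 2, frames=[1,3] (faults so far: 5)
  step 12: ref 4 -> FAULT, evict 3, frames=[1,4] (faults so far: 6)
  step 13: ref 1 -> HIT, frames=[1,4] (faults so far: 6)
  step 14: ref 1 -> HIT, frames=[1,4] (faults so far: 6)
  Optimal total faults: 6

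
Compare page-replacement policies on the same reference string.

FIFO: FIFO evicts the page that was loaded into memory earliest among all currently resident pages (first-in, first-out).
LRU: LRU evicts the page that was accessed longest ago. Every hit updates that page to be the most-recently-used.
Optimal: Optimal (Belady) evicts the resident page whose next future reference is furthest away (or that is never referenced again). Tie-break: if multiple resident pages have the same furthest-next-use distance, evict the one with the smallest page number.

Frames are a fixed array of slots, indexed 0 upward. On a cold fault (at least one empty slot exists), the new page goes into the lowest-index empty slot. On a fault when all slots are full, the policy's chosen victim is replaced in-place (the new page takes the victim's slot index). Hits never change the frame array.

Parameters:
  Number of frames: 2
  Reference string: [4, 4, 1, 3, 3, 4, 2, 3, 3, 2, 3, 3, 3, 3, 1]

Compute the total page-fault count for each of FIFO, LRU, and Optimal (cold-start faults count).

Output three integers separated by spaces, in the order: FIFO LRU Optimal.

Answer: 7 7 5

Derivation:
--- FIFO ---
  step 0: ref 4 -> FAULT, frames=[4,-] (faults so far: 1)
  step 1: ref 4 -> HIT, frames=[4,-] (faults so far: 1)
  step 2: ref 1 -> FAULT, frames=[4,1] (faults so far: 2)
  step 3: ref 3 -> FAULT, evict 4, frames=[3,1] (faults so far: 3)
  step 4: ref 3 -> HIT, frames=[3,1] (faults so far: 3)
  step 5: ref 4 -> FAULT, evict 1, frames=[3,4] (faults so far: 4)
  step 6: ref 2 -> FAULT, evict 3, frames=[2,4] (faults so far: 5)
  step 7: ref 3 -> FAULT, evict 4, frames=[2,3] (faults so far: 6)
  step 8: ref 3 -> HIT, frames=[2,3] (faults so far: 6)
  step 9: ref 2 -> HIT, frames=[2,3] (faults so far: 6)
  step 10: ref 3 -> HIT, frames=[2,3] (faults so far: 6)
  step 11: ref 3 -> HIT, frames=[2,3] (faults so far: 6)
  step 12: ref 3 -> HIT, frames=[2,3] (faults so far: 6)
  step 13: ref 3 -> HIT, frames=[2,3] (faults so far: 6)
  step 14: ref 1 -> FAULT, evict 2, frames=[1,3] (faults so far: 7)
  FIFO total faults: 7
--- LRU ---
  step 0: ref 4 -> FAULT, frames=[4,-] (faults so far: 1)
  step 1: ref 4 -> HIT, frames=[4,-] (faults so far: 1)
  step 2: ref 1 -> FAULT, frames=[4,1] (faults so far: 2)
  step 3: ref 3 -> FAULT, evict 4, frames=[3,1] (faults so far: 3)
  step 4: ref 3 -> HIT, frames=[3,1] (faults so far: 3)
  step 5: ref 4 -> FAULT, evict 1, frames=[3,4] (faults so far: 4)
  step 6: ref 2 -> FAULT, evict 3, frames=[2,4] (faults so far: 5)
  step 7: ref 3 -> FAULT, evict 4, frames=[2,3] (faults so far: 6)
  step 8: ref 3 -> HIT, frames=[2,3] (faults so far: 6)
  step 9: ref 2 -> HIT, frames=[2,3] (faults so far: 6)
  step 10: ref 3 -> HIT, frames=[2,3] (faults so far: 6)
  step 11: ref 3 -> HIT, frames=[2,3] (faults so far: 6)
  step 12: ref 3 -> HIT, frames=[2,3] (faults so far: 6)
  step 13: ref 3 -> HIT, frames=[2,3] (faults so far: 6)
  step 14: ref 1 -> FAULT, evict 2, frames=[1,3] (faults so far: 7)
  LRU total faults: 7
--- Optimal ---
  step 0: ref 4 -> FAULT, frames=[4,-] (faults so far: 1)
  step 1: ref 4 -> HIT, frames=[4,-] (faults so far: 1)
  step 2: ref 1 -> FAULT, frames=[4,1] (faults so far: 2)
  step 3: ref 3 -> FAULT, evict 1, frames=[4,3] (faults so far: 3)
  step 4: ref 3 -> HIT, frames=[4,3] (faults so far: 3)
  step 5: ref 4 -> HIT, frames=[4,3] (faults so far: 3)
  step 6: ref 2 -> FAULT, evict 4, frames=[2,3] (faults so far: 4)
  step 7: ref 3 -> HIT, frames=[2,3] (faults so far: 4)
  step 8: ref 3 -> HIT, frames=[2,3] (faults so far: 4)
  step 9: ref 2 -> HIT, frames=[2,3] (faults so far: 4)
  step 10: ref 3 -> HIT, frames=[2,3] (faults so far: 4)
  step 11: ref 3 -> HIT, frames=[2,3] (faults so far: 4)
  step 12: ref 3 -> HIT, frames=[2,3] (faults so far: 4)
  step 13: ref 3 -> HIT, frames=[2,3] (faults so far: 4)
  step 14: ref 1 -> FAULT, evict 2, frames=[1,3] (faults so far: 5)
  Optimal total faults: 5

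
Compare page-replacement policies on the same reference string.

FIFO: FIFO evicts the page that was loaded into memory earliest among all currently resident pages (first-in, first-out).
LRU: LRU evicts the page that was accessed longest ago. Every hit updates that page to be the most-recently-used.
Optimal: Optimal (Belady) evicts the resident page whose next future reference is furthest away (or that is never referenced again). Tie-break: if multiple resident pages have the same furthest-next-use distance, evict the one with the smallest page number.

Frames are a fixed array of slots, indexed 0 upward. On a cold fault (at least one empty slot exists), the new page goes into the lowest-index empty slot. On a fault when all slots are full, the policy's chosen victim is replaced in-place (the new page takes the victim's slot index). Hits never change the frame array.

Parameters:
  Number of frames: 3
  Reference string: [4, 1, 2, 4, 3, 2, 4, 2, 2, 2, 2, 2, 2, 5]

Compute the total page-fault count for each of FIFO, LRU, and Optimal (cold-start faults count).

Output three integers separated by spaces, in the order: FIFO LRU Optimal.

--- FIFO ---
  step 0: ref 4 -> FAULT, frames=[4,-,-] (faults so far: 1)
  step 1: ref 1 -> FAULT, frames=[4,1,-] (faults so far: 2)
  step 2: ref 2 -> FAULT, frames=[4,1,2] (faults so far: 3)
  step 3: ref 4 -> HIT, frames=[4,1,2] (faults so far: 3)
  step 4: ref 3 -> FAULT, evict 4, frames=[3,1,2] (faults so far: 4)
  step 5: ref 2 -> HIT, frames=[3,1,2] (faults so far: 4)
  step 6: ref 4 -> FAULT, evict 1, frames=[3,4,2] (faults so far: 5)
  step 7: ref 2 -> HIT, frames=[3,4,2] (faults so far: 5)
  step 8: ref 2 -> HIT, frames=[3,4,2] (faults so far: 5)
  step 9: ref 2 -> HIT, frames=[3,4,2] (faults so far: 5)
  step 10: ref 2 -> HIT, frames=[3,4,2] (faults so far: 5)
  step 11: ref 2 -> HIT, frames=[3,4,2] (faults so far: 5)
  step 12: ref 2 -> HIT, frames=[3,4,2] (faults so far: 5)
  step 13: ref 5 -> FAULT, evict 2, frames=[3,4,5] (faults so far: 6)
  FIFO total faults: 6
--- LRU ---
  step 0: ref 4 -> FAULT, frames=[4,-,-] (faults so far: 1)
  step 1: ref 1 -> FAULT, frames=[4,1,-] (faults so far: 2)
  step 2: ref 2 -> FAULT, frames=[4,1,2] (faults so far: 3)
  step 3: ref 4 -> HIT, frames=[4,1,2] (faults so far: 3)
  step 4: ref 3 -> FAULT, evict 1, frames=[4,3,2] (faults so far: 4)
  step 5: ref 2 -> HIT, frames=[4,3,2] (faults so far: 4)
  step 6: ref 4 -> HIT, frames=[4,3,2] (faults so far: 4)
  step 7: ref 2 -> HIT, frames=[4,3,2] (faults so far: 4)
  step 8: ref 2 -> HIT, frames=[4,3,2] (faults so far: 4)
  step 9: ref 2 -> HIT, frames=[4,3,2] (faults so far: 4)
  step 10: ref 2 -> HIT, frames=[4,3,2] (faults so far: 4)
  step 11: ref 2 -> HIT, frames=[4,3,2] (faults so far: 4)
  step 12: ref 2 -> HIT, frames=[4,3,2] (faults so far: 4)
  step 13: ref 5 -> FAULT, evict 3, frames=[4,5,2] (faults so far: 5)
  LRU total faults: 5
--- Optimal ---
  step 0: ref 4 -> FAULT, frames=[4,-,-] (faults so far: 1)
  step 1: ref 1 -> FAULT, frames=[4,1,-] (faults so far: 2)
  step 2: ref 2 -> FAULT, frames=[4,1,2] (faults so far: 3)
  step 3: ref 4 -> HIT, frames=[4,1,2] (faults so far: 3)
  step 4: ref 3 -> FAULT, evict 1, frames=[4,3,2] (faults so far: 4)
  step 5: ref 2 -> HIT, frames=[4,3,2] (faults so far: 4)
  step 6: ref 4 -> HIT, frames=[4,3,2] (faults so far: 4)
  step 7: ref 2 -> HIT, frames=[4,3,2] (faults so far: 4)
  step 8: ref 2 -> HIT, frames=[4,3,2] (faults so far: 4)
  step 9: ref 2 -> HIT, frames=[4,3,2] (faults so far: 4)
  step 10: ref 2 -> HIT, frames=[4,3,2] (faults so far: 4)
  step 11: ref 2 -> HIT, frames=[4,3,2] (faults so far: 4)
  step 12: ref 2 -> HIT, frames=[4,3,2] (faults so far: 4)
  step 13: ref 5 -> FAULT, evict 2, frames=[4,3,5] (faults so far: 5)
  Optimal total faults: 5

Answer: 6 5 5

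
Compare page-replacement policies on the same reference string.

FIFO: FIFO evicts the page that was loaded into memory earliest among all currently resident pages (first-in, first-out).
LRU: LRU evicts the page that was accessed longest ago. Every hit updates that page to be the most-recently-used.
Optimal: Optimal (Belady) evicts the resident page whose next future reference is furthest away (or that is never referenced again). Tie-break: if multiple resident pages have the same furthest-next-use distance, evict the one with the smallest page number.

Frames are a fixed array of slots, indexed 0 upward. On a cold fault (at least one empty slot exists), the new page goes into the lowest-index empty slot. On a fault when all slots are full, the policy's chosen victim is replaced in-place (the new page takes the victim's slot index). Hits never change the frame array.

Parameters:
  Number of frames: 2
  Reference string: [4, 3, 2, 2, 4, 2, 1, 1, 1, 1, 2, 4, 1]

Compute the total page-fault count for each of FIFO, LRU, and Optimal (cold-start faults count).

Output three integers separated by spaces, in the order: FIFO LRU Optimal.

--- FIFO ---
  step 0: ref 4 -> FAULT, frames=[4,-] (faults so far: 1)
  step 1: ref 3 -> FAULT, frames=[4,3] (faults so far: 2)
  step 2: ref 2 -> FAULT, evict 4, frames=[2,3] (faults so far: 3)
  step 3: ref 2 -> HIT, frames=[2,3] (faults so far: 3)
  step 4: ref 4 -> FAULT, evict 3, frames=[2,4] (faults so far: 4)
  step 5: ref 2 -> HIT, frames=[2,4] (faults so far: 4)
  step 6: ref 1 -> FAULT, evict 2, frames=[1,4] (faults so far: 5)
  step 7: ref 1 -> HIT, frames=[1,4] (faults so far: 5)
  step 8: ref 1 -> HIT, frames=[1,4] (faults so far: 5)
  step 9: ref 1 -> HIT, frames=[1,4] (faults so far: 5)
  step 10: ref 2 -> FAULT, evict 4, frames=[1,2] (faults so far: 6)
  step 11: ref 4 -> FAULT, evict 1, frames=[4,2] (faults so far: 7)
  step 12: ref 1 -> FAULT, evict 2, frames=[4,1] (faults so far: 8)
  FIFO total faults: 8
--- LRU ---
  step 0: ref 4 -> FAULT, frames=[4,-] (faults so far: 1)
  step 1: ref 3 -> FAULT, frames=[4,3] (faults so far: 2)
  step 2: ref 2 -> FAULT, evict 4, frames=[2,3] (faults so far: 3)
  step 3: ref 2 -> HIT, frames=[2,3] (faults so far: 3)
  step 4: ref 4 -> FAULT, evict 3, frames=[2,4] (faults so far: 4)
  step 5: ref 2 -> HIT, frames=[2,4] (faults so far: 4)
  step 6: ref 1 -> FAULT, evict 4, frames=[2,1] (faults so far: 5)
  step 7: ref 1 -> HIT, frames=[2,1] (faults so far: 5)
  step 8: ref 1 -> HIT, frames=[2,1] (faults so far: 5)
  step 9: ref 1 -> HIT, frames=[2,1] (faults so far: 5)
  step 10: ref 2 -> HIT, frames=[2,1] (faults so far: 5)
  step 11: ref 4 -> FAULT, evict 1, frames=[2,4] (faults so far: 6)
  step 12: ref 1 -> FAULT, evict 2, frames=[1,4] (faults so far: 7)
  LRU total faults: 7
--- Optimal ---
  step 0: ref 4 -> FAULT, frames=[4,-] (faults so far: 1)
  step 1: ref 3 -> FAULT, frames=[4,3] (faults so far: 2)
  step 2: ref 2 -> FAULT, evict 3, frames=[4,2] (faults so far: 3)
  step 3: ref 2 -> HIT, frames=[4,2] (faults so far: 3)
  step 4: ref 4 -> HIT, frames=[4,2] (faults so far: 3)
  step 5: ref 2 -> HIT, frames=[4,2] (faults so far: 3)
  step 6: ref 1 -> FAULT, evict 4, frames=[1,2] (faults so far: 4)
  step 7: ref 1 -> HIT, frames=[1,2] (faults so far: 4)
  step 8: ref 1 -> HIT, frames=[1,2] (faults so far: 4)
  step 9: ref 1 -> HIT, frames=[1,2] (faults so far: 4)
  step 10: ref 2 -> HIT, frames=[1,2] (faults so far: 4)
  step 11: ref 4 -> FAULT, evict 2, frames=[1,4] (faults so far: 5)
  step 12: ref 1 -> HIT, frames=[1,4] (faults so far: 5)
  Optimal total faults: 5

Answer: 8 7 5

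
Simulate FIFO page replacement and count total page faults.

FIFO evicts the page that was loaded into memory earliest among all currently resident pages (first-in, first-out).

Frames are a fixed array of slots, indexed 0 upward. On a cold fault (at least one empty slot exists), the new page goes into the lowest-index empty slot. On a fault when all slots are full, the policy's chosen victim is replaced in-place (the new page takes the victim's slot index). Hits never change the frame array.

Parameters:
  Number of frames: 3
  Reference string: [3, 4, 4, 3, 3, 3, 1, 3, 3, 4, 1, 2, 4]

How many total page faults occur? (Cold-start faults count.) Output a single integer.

Answer: 4

Derivation:
Step 0: ref 3 → FAULT, frames=[3,-,-]
Step 1: ref 4 → FAULT, frames=[3,4,-]
Step 2: ref 4 → HIT, frames=[3,4,-]
Step 3: ref 3 → HIT, frames=[3,4,-]
Step 4: ref 3 → HIT, frames=[3,4,-]
Step 5: ref 3 → HIT, frames=[3,4,-]
Step 6: ref 1 → FAULT, frames=[3,4,1]
Step 7: ref 3 → HIT, frames=[3,4,1]
Step 8: ref 3 → HIT, frames=[3,4,1]
Step 9: ref 4 → HIT, frames=[3,4,1]
Step 10: ref 1 → HIT, frames=[3,4,1]
Step 11: ref 2 → FAULT (evict 3), frames=[2,4,1]
Step 12: ref 4 → HIT, frames=[2,4,1]
Total faults: 4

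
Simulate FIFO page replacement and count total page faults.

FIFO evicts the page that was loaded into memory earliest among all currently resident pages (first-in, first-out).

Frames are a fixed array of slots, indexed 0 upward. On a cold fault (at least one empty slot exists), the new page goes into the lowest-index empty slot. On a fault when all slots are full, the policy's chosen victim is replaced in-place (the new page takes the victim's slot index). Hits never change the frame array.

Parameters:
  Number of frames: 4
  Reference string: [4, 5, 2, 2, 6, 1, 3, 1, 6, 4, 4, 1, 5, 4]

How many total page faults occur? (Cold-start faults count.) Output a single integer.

Step 0: ref 4 → FAULT, frames=[4,-,-,-]
Step 1: ref 5 → FAULT, frames=[4,5,-,-]
Step 2: ref 2 → FAULT, frames=[4,5,2,-]
Step 3: ref 2 → HIT, frames=[4,5,2,-]
Step 4: ref 6 → FAULT, frames=[4,5,2,6]
Step 5: ref 1 → FAULT (evict 4), frames=[1,5,2,6]
Step 6: ref 3 → FAULT (evict 5), frames=[1,3,2,6]
Step 7: ref 1 → HIT, frames=[1,3,2,6]
Step 8: ref 6 → HIT, frames=[1,3,2,6]
Step 9: ref 4 → FAULT (evict 2), frames=[1,3,4,6]
Step 10: ref 4 → HIT, frames=[1,3,4,6]
Step 11: ref 1 → HIT, frames=[1,3,4,6]
Step 12: ref 5 → FAULT (evict 6), frames=[1,3,4,5]
Step 13: ref 4 → HIT, frames=[1,3,4,5]
Total faults: 8

Answer: 8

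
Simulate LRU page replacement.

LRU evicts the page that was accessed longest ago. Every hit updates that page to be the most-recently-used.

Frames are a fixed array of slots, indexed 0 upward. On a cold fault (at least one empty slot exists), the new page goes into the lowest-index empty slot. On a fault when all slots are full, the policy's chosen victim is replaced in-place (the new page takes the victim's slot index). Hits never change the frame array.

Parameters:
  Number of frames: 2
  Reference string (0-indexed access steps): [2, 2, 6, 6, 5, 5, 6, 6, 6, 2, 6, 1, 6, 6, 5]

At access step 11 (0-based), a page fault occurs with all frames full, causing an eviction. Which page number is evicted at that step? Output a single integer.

Step 0: ref 2 -> FAULT, frames=[2,-]
Step 1: ref 2 -> HIT, frames=[2,-]
Step 2: ref 6 -> FAULT, frames=[2,6]
Step 3: ref 6 -> HIT, frames=[2,6]
Step 4: ref 5 -> FAULT, evict 2, frames=[5,6]
Step 5: ref 5 -> HIT, frames=[5,6]
Step 6: ref 6 -> HIT, frames=[5,6]
Step 7: ref 6 -> HIT, frames=[5,6]
Step 8: ref 6 -> HIT, frames=[5,6]
Step 9: ref 2 -> FAULT, evict 5, frames=[2,6]
Step 10: ref 6 -> HIT, frames=[2,6]
Step 11: ref 1 -> FAULT, evict 2, frames=[1,6]
At step 11: evicted page 2

Answer: 2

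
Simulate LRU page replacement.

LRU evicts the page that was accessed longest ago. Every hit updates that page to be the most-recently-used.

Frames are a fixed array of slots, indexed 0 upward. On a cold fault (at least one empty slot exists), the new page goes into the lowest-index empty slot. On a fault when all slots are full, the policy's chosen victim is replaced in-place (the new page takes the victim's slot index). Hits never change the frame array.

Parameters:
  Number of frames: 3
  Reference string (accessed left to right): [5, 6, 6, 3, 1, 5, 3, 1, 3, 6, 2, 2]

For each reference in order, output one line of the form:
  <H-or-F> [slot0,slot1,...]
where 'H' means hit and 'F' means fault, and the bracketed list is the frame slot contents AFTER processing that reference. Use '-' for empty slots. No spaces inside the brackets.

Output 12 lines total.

F [5,-,-]
F [5,6,-]
H [5,6,-]
F [5,6,3]
F [1,6,3]
F [1,5,3]
H [1,5,3]
H [1,5,3]
H [1,5,3]
F [1,6,3]
F [2,6,3]
H [2,6,3]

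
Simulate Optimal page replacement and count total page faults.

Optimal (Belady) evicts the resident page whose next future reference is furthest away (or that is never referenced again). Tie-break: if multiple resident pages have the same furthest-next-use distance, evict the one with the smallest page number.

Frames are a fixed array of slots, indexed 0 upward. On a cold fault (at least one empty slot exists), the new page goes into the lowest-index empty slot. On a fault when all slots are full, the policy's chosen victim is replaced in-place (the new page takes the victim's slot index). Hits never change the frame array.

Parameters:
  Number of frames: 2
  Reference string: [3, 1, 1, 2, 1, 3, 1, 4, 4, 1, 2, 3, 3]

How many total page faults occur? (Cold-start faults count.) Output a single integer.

Step 0: ref 3 → FAULT, frames=[3,-]
Step 1: ref 1 → FAULT, frames=[3,1]
Step 2: ref 1 → HIT, frames=[3,1]
Step 3: ref 2 → FAULT (evict 3), frames=[2,1]
Step 4: ref 1 → HIT, frames=[2,1]
Step 5: ref 3 → FAULT (evict 2), frames=[3,1]
Step 6: ref 1 → HIT, frames=[3,1]
Step 7: ref 4 → FAULT (evict 3), frames=[4,1]
Step 8: ref 4 → HIT, frames=[4,1]
Step 9: ref 1 → HIT, frames=[4,1]
Step 10: ref 2 → FAULT (evict 1), frames=[4,2]
Step 11: ref 3 → FAULT (evict 2), frames=[4,3]
Step 12: ref 3 → HIT, frames=[4,3]
Total faults: 7

Answer: 7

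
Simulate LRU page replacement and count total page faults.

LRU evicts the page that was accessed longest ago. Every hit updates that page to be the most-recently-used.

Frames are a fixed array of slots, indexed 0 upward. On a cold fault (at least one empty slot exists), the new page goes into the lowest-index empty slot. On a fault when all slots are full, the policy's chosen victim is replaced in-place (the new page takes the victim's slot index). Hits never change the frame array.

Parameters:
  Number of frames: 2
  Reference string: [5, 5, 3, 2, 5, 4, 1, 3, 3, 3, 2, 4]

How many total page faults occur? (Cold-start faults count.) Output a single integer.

Step 0: ref 5 → FAULT, frames=[5,-]
Step 1: ref 5 → HIT, frames=[5,-]
Step 2: ref 3 → FAULT, frames=[5,3]
Step 3: ref 2 → FAULT (evict 5), frames=[2,3]
Step 4: ref 5 → FAULT (evict 3), frames=[2,5]
Step 5: ref 4 → FAULT (evict 2), frames=[4,5]
Step 6: ref 1 → FAULT (evict 5), frames=[4,1]
Step 7: ref 3 → FAULT (evict 4), frames=[3,1]
Step 8: ref 3 → HIT, frames=[3,1]
Step 9: ref 3 → HIT, frames=[3,1]
Step 10: ref 2 → FAULT (evict 1), frames=[3,2]
Step 11: ref 4 → FAULT (evict 3), frames=[4,2]
Total faults: 9

Answer: 9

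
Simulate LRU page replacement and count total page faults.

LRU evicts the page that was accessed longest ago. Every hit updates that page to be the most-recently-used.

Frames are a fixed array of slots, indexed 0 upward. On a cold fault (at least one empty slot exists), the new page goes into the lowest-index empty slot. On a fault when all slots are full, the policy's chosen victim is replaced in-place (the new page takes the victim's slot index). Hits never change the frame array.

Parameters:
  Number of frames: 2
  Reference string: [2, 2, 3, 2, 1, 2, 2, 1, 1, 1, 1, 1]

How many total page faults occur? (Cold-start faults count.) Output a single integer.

Answer: 3

Derivation:
Step 0: ref 2 → FAULT, frames=[2,-]
Step 1: ref 2 → HIT, frames=[2,-]
Step 2: ref 3 → FAULT, frames=[2,3]
Step 3: ref 2 → HIT, frames=[2,3]
Step 4: ref 1 → FAULT (evict 3), frames=[2,1]
Step 5: ref 2 → HIT, frames=[2,1]
Step 6: ref 2 → HIT, frames=[2,1]
Step 7: ref 1 → HIT, frames=[2,1]
Step 8: ref 1 → HIT, frames=[2,1]
Step 9: ref 1 → HIT, frames=[2,1]
Step 10: ref 1 → HIT, frames=[2,1]
Step 11: ref 1 → HIT, frames=[2,1]
Total faults: 3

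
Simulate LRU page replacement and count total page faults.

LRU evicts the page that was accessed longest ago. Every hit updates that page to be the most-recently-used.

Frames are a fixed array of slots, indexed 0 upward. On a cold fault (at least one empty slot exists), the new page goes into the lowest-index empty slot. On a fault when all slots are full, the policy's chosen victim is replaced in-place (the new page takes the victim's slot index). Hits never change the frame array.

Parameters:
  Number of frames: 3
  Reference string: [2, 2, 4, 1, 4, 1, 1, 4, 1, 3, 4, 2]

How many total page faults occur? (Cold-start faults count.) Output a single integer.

Answer: 5

Derivation:
Step 0: ref 2 → FAULT, frames=[2,-,-]
Step 1: ref 2 → HIT, frames=[2,-,-]
Step 2: ref 4 → FAULT, frames=[2,4,-]
Step 3: ref 1 → FAULT, frames=[2,4,1]
Step 4: ref 4 → HIT, frames=[2,4,1]
Step 5: ref 1 → HIT, frames=[2,4,1]
Step 6: ref 1 → HIT, frames=[2,4,1]
Step 7: ref 4 → HIT, frames=[2,4,1]
Step 8: ref 1 → HIT, frames=[2,4,1]
Step 9: ref 3 → FAULT (evict 2), frames=[3,4,1]
Step 10: ref 4 → HIT, frames=[3,4,1]
Step 11: ref 2 → FAULT (evict 1), frames=[3,4,2]
Total faults: 5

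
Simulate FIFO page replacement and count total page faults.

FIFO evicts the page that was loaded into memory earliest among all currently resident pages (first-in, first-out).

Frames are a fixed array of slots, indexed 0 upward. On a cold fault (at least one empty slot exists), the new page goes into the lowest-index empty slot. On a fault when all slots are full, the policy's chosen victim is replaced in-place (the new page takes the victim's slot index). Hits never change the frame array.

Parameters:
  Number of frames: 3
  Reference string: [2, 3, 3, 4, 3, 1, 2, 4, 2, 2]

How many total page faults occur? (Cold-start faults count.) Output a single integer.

Answer: 5

Derivation:
Step 0: ref 2 → FAULT, frames=[2,-,-]
Step 1: ref 3 → FAULT, frames=[2,3,-]
Step 2: ref 3 → HIT, frames=[2,3,-]
Step 3: ref 4 → FAULT, frames=[2,3,4]
Step 4: ref 3 → HIT, frames=[2,3,4]
Step 5: ref 1 → FAULT (evict 2), frames=[1,3,4]
Step 6: ref 2 → FAULT (evict 3), frames=[1,2,4]
Step 7: ref 4 → HIT, frames=[1,2,4]
Step 8: ref 2 → HIT, frames=[1,2,4]
Step 9: ref 2 → HIT, frames=[1,2,4]
Total faults: 5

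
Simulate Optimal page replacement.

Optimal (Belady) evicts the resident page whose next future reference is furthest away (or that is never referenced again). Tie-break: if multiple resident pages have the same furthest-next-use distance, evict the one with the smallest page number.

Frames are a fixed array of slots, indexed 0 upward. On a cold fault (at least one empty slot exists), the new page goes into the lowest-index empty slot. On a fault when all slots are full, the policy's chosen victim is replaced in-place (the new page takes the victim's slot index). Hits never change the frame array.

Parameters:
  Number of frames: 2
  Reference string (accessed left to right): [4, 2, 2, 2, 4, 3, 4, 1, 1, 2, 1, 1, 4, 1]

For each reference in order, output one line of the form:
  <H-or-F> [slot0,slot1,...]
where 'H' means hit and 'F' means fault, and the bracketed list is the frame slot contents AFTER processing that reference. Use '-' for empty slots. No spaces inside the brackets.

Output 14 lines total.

F [4,-]
F [4,2]
H [4,2]
H [4,2]
H [4,2]
F [4,3]
H [4,3]
F [4,1]
H [4,1]
F [2,1]
H [2,1]
H [2,1]
F [4,1]
H [4,1]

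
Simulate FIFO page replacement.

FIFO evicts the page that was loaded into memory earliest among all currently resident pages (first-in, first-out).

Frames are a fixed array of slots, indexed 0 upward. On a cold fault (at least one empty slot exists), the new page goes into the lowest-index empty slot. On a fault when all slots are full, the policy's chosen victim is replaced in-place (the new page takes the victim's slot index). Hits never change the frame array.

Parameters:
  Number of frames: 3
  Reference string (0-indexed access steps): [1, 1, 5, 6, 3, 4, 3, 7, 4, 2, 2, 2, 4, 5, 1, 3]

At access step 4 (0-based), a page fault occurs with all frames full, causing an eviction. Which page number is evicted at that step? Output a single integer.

Answer: 1

Derivation:
Step 0: ref 1 -> FAULT, frames=[1,-,-]
Step 1: ref 1 -> HIT, frames=[1,-,-]
Step 2: ref 5 -> FAULT, frames=[1,5,-]
Step 3: ref 6 -> FAULT, frames=[1,5,6]
Step 4: ref 3 -> FAULT, evict 1, frames=[3,5,6]
At step 4: evicted page 1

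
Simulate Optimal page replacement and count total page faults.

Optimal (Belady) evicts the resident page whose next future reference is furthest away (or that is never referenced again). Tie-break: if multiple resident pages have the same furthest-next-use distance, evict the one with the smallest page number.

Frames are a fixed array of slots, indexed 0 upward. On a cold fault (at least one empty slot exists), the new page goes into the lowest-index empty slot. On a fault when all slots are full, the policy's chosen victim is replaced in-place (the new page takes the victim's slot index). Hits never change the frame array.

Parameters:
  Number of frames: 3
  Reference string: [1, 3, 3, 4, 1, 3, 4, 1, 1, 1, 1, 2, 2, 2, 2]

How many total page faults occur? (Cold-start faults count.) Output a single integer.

Answer: 4

Derivation:
Step 0: ref 1 → FAULT, frames=[1,-,-]
Step 1: ref 3 → FAULT, frames=[1,3,-]
Step 2: ref 3 → HIT, frames=[1,3,-]
Step 3: ref 4 → FAULT, frames=[1,3,4]
Step 4: ref 1 → HIT, frames=[1,3,4]
Step 5: ref 3 → HIT, frames=[1,3,4]
Step 6: ref 4 → HIT, frames=[1,3,4]
Step 7: ref 1 → HIT, frames=[1,3,4]
Step 8: ref 1 → HIT, frames=[1,3,4]
Step 9: ref 1 → HIT, frames=[1,3,4]
Step 10: ref 1 → HIT, frames=[1,3,4]
Step 11: ref 2 → FAULT (evict 1), frames=[2,3,4]
Step 12: ref 2 → HIT, frames=[2,3,4]
Step 13: ref 2 → HIT, frames=[2,3,4]
Step 14: ref 2 → HIT, frames=[2,3,4]
Total faults: 4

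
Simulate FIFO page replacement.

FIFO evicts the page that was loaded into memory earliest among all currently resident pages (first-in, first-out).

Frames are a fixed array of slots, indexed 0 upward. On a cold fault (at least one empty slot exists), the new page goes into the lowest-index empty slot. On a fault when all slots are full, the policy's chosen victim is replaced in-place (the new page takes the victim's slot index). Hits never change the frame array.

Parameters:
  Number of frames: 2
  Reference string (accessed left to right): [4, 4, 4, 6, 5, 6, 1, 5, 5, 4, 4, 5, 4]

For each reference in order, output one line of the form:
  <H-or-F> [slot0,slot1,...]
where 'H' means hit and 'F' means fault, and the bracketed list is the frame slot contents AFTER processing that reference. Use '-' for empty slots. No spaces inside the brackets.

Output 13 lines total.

F [4,-]
H [4,-]
H [4,-]
F [4,6]
F [5,6]
H [5,6]
F [5,1]
H [5,1]
H [5,1]
F [4,1]
H [4,1]
F [4,5]
H [4,5]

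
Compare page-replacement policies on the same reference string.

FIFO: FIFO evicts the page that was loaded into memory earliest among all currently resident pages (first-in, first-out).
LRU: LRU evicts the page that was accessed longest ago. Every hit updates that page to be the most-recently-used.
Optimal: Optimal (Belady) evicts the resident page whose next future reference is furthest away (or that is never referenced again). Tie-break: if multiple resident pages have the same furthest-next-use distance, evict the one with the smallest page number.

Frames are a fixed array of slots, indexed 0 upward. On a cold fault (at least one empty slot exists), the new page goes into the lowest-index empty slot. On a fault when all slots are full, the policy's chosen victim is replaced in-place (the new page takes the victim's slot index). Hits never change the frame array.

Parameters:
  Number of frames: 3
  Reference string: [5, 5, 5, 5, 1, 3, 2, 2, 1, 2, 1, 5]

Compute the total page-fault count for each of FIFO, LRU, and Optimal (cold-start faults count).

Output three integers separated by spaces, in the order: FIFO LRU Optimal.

--- FIFO ---
  step 0: ref 5 -> FAULT, frames=[5,-,-] (faults so far: 1)
  step 1: ref 5 -> HIT, frames=[5,-,-] (faults so far: 1)
  step 2: ref 5 -> HIT, frames=[5,-,-] (faults so far: 1)
  step 3: ref 5 -> HIT, frames=[5,-,-] (faults so far: 1)
  step 4: ref 1 -> FAULT, frames=[5,1,-] (faults so far: 2)
  step 5: ref 3 -> FAULT, frames=[5,1,3] (faults so far: 3)
  step 6: ref 2 -> FAULT, evict 5, frames=[2,1,3] (faults so far: 4)
  step 7: ref 2 -> HIT, frames=[2,1,3] (faults so far: 4)
  step 8: ref 1 -> HIT, frames=[2,1,3] (faults so far: 4)
  step 9: ref 2 -> HIT, frames=[2,1,3] (faults so far: 4)
  step 10: ref 1 -> HIT, frames=[2,1,3] (faults so far: 4)
  step 11: ref 5 -> FAULT, evict 1, frames=[2,5,3] (faults so far: 5)
  FIFO total faults: 5
--- LRU ---
  step 0: ref 5 -> FAULT, frames=[5,-,-] (faults so far: 1)
  step 1: ref 5 -> HIT, frames=[5,-,-] (faults so far: 1)
  step 2: ref 5 -> HIT, frames=[5,-,-] (faults so far: 1)
  step 3: ref 5 -> HIT, frames=[5,-,-] (faults so far: 1)
  step 4: ref 1 -> FAULT, frames=[5,1,-] (faults so far: 2)
  step 5: ref 3 -> FAULT, frames=[5,1,3] (faults so far: 3)
  step 6: ref 2 -> FAULT, evict 5, frames=[2,1,3] (faults so far: 4)
  step 7: ref 2 -> HIT, frames=[2,1,3] (faults so far: 4)
  step 8: ref 1 -> HIT, frames=[2,1,3] (faults so far: 4)
  step 9: ref 2 -> HIT, frames=[2,1,3] (faults so far: 4)
  step 10: ref 1 -> HIT, frames=[2,1,3] (faults so far: 4)
  step 11: ref 5 -> FAULT, evict 3, frames=[2,1,5] (faults so far: 5)
  LRU total faults: 5
--- Optimal ---
  step 0: ref 5 -> FAULT, frames=[5,-,-] (faults so far: 1)
  step 1: ref 5 -> HIT, frames=[5,-,-] (faults so far: 1)
  step 2: ref 5 -> HIT, frames=[5,-,-] (faults so far: 1)
  step 3: ref 5 -> HIT, frames=[5,-,-] (faults so far: 1)
  step 4: ref 1 -> FAULT, frames=[5,1,-] (faults so far: 2)
  step 5: ref 3 -> FAULT, frames=[5,1,3] (faults so far: 3)
  step 6: ref 2 -> FAULT, evict 3, frames=[5,1,2] (faults so far: 4)
  step 7: ref 2 -> HIT, frames=[5,1,2] (faults so far: 4)
  step 8: ref 1 -> HIT, frames=[5,1,2] (faults so far: 4)
  step 9: ref 2 -> HIT, frames=[5,1,2] (faults so far: 4)
  step 10: ref 1 -> HIT, frames=[5,1,2] (faults so far: 4)
  step 11: ref 5 -> HIT, frames=[5,1,2] (faults so far: 4)
  Optimal total faults: 4

Answer: 5 5 4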